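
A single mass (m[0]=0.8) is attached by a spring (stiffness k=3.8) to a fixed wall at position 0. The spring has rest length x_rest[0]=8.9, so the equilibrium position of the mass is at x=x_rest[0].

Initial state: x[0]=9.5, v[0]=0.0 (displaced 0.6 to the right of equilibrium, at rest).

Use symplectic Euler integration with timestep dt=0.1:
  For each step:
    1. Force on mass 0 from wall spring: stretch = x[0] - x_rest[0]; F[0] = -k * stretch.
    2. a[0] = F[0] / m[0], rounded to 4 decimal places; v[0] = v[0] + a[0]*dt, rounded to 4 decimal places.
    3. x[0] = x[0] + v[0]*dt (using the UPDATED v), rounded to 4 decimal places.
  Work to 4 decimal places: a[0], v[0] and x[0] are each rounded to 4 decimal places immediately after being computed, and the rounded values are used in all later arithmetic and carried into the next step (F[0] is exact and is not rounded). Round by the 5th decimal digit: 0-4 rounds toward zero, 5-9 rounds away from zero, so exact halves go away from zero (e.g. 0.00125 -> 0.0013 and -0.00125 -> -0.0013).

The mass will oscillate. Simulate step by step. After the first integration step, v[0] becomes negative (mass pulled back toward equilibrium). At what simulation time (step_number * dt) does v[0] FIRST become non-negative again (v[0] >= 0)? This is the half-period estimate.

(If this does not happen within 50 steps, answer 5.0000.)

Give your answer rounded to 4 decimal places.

Answer: 1.5000

Derivation:
Step 0: x=[9.5000] v=[0.0000]
Step 1: x=[9.4715] v=[-0.2850]
Step 2: x=[9.4159] v=[-0.5565]
Step 3: x=[9.3357] v=[-0.8016]
Step 4: x=[9.2348] v=[-1.0086]
Step 5: x=[9.1180] v=[-1.1676]
Step 6: x=[8.9909] v=[-1.2712]
Step 7: x=[8.8595] v=[-1.3144]
Step 8: x=[8.7300] v=[-1.2952]
Step 9: x=[8.6086] v=[-1.2145]
Step 10: x=[8.5010] v=[-1.0761]
Step 11: x=[8.4123] v=[-0.8866]
Step 12: x=[8.3468] v=[-0.6549]
Step 13: x=[8.3076] v=[-0.3921]
Step 14: x=[8.2965] v=[-0.1107]
Step 15: x=[8.3141] v=[0.1760]
First v>=0 after going negative at step 15, time=1.5000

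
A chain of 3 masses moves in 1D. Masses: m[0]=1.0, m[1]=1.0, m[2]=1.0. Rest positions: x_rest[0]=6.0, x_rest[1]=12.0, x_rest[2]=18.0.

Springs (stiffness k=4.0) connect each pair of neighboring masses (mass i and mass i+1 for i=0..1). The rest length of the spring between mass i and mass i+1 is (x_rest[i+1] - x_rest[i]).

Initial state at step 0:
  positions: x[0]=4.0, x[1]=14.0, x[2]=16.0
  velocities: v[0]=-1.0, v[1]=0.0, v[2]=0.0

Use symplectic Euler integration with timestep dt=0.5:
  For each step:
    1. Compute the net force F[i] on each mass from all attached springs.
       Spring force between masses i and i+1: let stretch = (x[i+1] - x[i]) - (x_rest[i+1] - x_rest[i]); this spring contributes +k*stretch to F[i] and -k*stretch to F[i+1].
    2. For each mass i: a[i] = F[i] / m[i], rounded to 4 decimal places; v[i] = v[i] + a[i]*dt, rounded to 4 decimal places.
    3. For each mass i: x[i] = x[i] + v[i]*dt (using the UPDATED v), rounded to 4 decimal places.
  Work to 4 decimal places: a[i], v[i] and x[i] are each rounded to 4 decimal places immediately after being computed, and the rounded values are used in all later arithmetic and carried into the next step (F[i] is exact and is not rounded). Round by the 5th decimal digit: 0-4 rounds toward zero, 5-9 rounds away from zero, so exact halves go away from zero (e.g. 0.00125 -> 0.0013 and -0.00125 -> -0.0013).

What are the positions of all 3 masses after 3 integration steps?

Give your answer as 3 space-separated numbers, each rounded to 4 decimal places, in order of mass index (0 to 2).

Step 0: x=[4.0000 14.0000 16.0000] v=[-1.0000 0.0000 0.0000]
Step 1: x=[7.5000 6.0000 20.0000] v=[7.0000 -16.0000 8.0000]
Step 2: x=[3.5000 13.5000 16.0000] v=[-8.0000 15.0000 -8.0000]
Step 3: x=[3.5000 13.5000 15.5000] v=[0.0000 0.0000 -1.0000]

Answer: 3.5000 13.5000 15.5000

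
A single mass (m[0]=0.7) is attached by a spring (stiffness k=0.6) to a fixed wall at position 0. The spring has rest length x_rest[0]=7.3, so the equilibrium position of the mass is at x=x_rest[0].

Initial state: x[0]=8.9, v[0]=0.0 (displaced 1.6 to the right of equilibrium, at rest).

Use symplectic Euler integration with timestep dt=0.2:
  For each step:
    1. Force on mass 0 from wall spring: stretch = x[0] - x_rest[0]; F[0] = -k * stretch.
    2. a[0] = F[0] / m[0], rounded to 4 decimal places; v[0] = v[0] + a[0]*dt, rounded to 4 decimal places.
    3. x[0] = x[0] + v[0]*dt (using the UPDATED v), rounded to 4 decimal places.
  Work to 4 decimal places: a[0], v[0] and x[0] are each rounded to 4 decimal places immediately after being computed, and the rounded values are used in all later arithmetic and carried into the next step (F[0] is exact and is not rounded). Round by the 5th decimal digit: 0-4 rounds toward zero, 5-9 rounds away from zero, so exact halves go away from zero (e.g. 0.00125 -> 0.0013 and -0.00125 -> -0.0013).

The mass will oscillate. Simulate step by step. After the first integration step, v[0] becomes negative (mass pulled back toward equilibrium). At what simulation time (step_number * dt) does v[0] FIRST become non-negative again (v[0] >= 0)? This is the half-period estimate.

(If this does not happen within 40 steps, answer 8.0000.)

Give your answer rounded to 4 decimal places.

Answer: 3.4000

Derivation:
Step 0: x=[8.9000] v=[0.0000]
Step 1: x=[8.8451] v=[-0.2743]
Step 2: x=[8.7373] v=[-0.5392]
Step 3: x=[8.5802] v=[-0.7856]
Step 4: x=[8.3792] v=[-1.0051]
Step 5: x=[8.1412] v=[-1.1901]
Step 6: x=[7.8743] v=[-1.3343]
Step 7: x=[7.5877] v=[-1.4328]
Step 8: x=[7.2913] v=[-1.4821]
Step 9: x=[6.9952] v=[-1.4806]
Step 10: x=[6.7095] v=[-1.4283]
Step 11: x=[6.4441] v=[-1.3271]
Step 12: x=[6.2080] v=[-1.1804]
Step 13: x=[6.0094] v=[-0.9932]
Step 14: x=[5.8550] v=[-0.7720]
Step 15: x=[5.7501] v=[-0.5243]
Step 16: x=[5.6984] v=[-0.2586]
Step 17: x=[5.7016] v=[0.0160]
First v>=0 after going negative at step 17, time=3.4000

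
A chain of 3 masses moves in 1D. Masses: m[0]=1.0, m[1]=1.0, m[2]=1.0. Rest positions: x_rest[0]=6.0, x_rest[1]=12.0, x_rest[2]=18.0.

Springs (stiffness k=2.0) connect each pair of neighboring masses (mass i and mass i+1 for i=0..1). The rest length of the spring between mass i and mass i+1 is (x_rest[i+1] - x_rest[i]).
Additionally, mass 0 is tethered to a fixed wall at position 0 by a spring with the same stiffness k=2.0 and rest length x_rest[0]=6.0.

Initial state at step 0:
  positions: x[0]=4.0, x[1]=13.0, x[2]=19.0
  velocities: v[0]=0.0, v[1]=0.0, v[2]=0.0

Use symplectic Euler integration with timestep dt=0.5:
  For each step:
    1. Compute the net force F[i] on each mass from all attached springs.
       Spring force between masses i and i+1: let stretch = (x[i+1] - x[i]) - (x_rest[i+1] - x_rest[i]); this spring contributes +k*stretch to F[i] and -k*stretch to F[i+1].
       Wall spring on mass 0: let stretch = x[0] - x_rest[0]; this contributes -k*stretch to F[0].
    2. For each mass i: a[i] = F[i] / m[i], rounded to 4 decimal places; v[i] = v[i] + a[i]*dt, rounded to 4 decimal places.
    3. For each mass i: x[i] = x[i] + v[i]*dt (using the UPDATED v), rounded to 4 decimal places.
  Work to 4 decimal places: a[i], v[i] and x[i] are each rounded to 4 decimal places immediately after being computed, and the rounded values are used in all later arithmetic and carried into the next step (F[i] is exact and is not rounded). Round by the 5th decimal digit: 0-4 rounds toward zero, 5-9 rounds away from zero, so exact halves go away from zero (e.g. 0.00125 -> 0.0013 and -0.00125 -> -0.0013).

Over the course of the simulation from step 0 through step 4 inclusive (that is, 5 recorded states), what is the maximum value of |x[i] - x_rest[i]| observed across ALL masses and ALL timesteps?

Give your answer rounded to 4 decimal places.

Step 0: x=[4.0000 13.0000 19.0000] v=[0.0000 0.0000 0.0000]
Step 1: x=[6.5000 11.5000 19.0000] v=[5.0000 -3.0000 0.0000]
Step 2: x=[8.2500 11.2500 18.2500] v=[3.5000 -0.5000 -1.5000]
Step 3: x=[7.3750 13.0000 17.0000] v=[-1.7500 3.5000 -2.5000]
Step 4: x=[5.6250 13.9375 16.7500] v=[-3.5000 1.8750 -0.5000]
Max displacement = 2.2500

Answer: 2.2500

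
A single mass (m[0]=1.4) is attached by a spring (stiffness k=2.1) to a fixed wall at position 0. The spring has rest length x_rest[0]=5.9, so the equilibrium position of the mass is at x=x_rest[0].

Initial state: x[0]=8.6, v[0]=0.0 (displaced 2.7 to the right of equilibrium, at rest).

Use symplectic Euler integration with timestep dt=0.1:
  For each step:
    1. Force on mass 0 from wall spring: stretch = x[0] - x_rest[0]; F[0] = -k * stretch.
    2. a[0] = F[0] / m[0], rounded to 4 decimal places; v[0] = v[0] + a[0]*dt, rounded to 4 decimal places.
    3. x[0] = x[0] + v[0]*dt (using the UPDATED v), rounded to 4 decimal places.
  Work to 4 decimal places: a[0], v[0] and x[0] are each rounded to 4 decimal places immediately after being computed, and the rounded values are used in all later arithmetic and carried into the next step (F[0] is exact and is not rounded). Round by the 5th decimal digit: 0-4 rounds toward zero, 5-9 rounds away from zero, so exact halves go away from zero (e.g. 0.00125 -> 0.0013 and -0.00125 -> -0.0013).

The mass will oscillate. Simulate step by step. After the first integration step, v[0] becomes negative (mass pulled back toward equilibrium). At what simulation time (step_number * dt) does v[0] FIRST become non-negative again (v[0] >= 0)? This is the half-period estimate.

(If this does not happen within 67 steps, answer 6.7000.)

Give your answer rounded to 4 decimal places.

Step 0: x=[8.6000] v=[0.0000]
Step 1: x=[8.5595] v=[-0.4050]
Step 2: x=[8.4791] v=[-0.8039]
Step 3: x=[8.3600] v=[-1.1908]
Step 4: x=[8.2040] v=[-1.5598]
Step 5: x=[8.0135] v=[-1.9054]
Step 6: x=[7.7913] v=[-2.2224]
Step 7: x=[7.5407] v=[-2.5061]
Step 8: x=[7.2655] v=[-2.7522]
Step 9: x=[6.9698] v=[-2.9570]
Step 10: x=[6.6581] v=[-3.1175]
Step 11: x=[6.3350] v=[-3.2312]
Step 12: x=[6.0054] v=[-3.2965]
Step 13: x=[5.6742] v=[-3.3123]
Step 14: x=[5.3464] v=[-3.2784]
Step 15: x=[5.0269] v=[-3.1954]
Step 16: x=[4.7205] v=[-3.0644]
Step 17: x=[4.4318] v=[-2.8875]
Step 18: x=[4.1651] v=[-2.6673]
Step 19: x=[3.9244] v=[-2.4071]
Step 20: x=[3.7133] v=[-2.1108]
Step 21: x=[3.5350] v=[-1.7828]
Step 22: x=[3.3922] v=[-1.4281]
Step 23: x=[3.2870] v=[-1.0519]
Step 24: x=[3.2210] v=[-0.6600]
Step 25: x=[3.1952] v=[-0.2582]
Step 26: x=[3.2100] v=[0.1475]
First v>=0 after going negative at step 26, time=2.6000

Answer: 2.6000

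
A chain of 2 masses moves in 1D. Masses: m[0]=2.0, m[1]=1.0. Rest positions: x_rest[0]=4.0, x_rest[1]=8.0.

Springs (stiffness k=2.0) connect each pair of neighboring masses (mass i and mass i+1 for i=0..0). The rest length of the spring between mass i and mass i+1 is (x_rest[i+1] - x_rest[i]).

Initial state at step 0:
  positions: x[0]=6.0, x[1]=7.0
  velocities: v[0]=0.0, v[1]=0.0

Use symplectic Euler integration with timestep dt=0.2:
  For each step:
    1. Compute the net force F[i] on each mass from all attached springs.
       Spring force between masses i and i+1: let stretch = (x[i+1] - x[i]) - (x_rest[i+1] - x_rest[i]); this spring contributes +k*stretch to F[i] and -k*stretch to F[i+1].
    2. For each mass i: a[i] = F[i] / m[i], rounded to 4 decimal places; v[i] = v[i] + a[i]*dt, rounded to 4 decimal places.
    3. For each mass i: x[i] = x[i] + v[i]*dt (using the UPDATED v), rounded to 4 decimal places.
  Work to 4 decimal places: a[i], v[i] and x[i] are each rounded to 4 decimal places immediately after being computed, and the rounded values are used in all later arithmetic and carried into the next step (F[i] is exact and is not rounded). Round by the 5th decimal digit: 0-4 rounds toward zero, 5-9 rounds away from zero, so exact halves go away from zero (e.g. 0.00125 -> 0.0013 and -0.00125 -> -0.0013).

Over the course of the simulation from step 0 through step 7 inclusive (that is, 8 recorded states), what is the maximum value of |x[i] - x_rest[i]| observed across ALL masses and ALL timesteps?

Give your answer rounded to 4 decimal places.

Answer: 2.7517

Derivation:
Step 0: x=[6.0000 7.0000] v=[0.0000 0.0000]
Step 1: x=[5.8800 7.2400] v=[-0.6000 1.2000]
Step 2: x=[5.6544 7.6912] v=[-1.1280 2.2560]
Step 3: x=[5.3503 8.2995] v=[-1.5206 3.0413]
Step 4: x=[5.0041 8.9918] v=[-1.7308 3.4616]
Step 5: x=[4.6574 9.6851] v=[-1.7333 3.4665]
Step 6: x=[4.3518 10.2962] v=[-1.5278 3.0554]
Step 7: x=[4.1240 10.7517] v=[-1.1389 2.2776]
Max displacement = 2.7517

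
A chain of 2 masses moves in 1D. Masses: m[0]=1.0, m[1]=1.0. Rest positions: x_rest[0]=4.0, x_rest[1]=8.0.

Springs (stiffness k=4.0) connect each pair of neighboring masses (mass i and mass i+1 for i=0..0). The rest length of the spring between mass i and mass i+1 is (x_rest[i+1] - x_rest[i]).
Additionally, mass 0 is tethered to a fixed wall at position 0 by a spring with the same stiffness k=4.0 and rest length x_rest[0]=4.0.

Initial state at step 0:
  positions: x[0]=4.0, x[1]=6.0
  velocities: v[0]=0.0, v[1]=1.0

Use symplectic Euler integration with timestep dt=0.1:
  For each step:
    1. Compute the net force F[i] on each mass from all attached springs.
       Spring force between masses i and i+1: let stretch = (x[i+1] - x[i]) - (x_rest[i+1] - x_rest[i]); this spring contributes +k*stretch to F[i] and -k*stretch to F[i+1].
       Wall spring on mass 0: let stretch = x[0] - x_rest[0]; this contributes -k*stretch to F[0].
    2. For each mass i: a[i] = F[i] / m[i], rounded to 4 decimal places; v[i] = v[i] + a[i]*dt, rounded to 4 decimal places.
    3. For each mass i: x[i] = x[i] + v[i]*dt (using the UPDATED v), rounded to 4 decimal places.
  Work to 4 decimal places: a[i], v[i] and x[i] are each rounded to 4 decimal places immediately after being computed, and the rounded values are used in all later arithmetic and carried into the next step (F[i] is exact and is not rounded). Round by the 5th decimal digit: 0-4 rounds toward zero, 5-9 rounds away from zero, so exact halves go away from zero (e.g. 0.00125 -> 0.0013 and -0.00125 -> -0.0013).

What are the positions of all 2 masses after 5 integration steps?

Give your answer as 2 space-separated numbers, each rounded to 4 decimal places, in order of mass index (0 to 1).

Answer: 3.1786 7.4198

Derivation:
Step 0: x=[4.0000 6.0000] v=[0.0000 1.0000]
Step 1: x=[3.9200 6.1800] v=[-0.8000 1.8000]
Step 2: x=[3.7736 6.4296] v=[-1.4640 2.4960]
Step 3: x=[3.5825 6.7330] v=[-1.9110 3.0336]
Step 4: x=[3.3741 7.0703] v=[-2.0838 3.3734]
Step 5: x=[3.1786 7.4198] v=[-1.9550 3.4949]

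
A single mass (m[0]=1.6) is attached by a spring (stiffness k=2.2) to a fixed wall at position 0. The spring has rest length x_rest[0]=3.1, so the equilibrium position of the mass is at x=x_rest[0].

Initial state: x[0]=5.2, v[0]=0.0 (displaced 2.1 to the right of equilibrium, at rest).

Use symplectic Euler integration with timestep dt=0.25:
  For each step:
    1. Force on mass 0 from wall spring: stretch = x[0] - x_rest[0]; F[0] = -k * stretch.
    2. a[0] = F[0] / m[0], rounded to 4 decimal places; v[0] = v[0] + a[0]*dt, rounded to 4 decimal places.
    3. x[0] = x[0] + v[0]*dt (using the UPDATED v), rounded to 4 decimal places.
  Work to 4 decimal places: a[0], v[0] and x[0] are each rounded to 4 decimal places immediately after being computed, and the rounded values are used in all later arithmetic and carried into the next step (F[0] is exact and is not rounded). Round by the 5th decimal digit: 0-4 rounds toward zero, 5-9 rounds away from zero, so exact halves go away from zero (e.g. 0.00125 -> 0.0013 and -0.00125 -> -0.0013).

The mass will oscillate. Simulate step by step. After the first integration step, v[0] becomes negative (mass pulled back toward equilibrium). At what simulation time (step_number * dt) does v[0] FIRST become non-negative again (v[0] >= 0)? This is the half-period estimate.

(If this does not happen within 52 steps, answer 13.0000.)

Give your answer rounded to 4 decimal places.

Step 0: x=[5.2000] v=[0.0000]
Step 1: x=[5.0195] v=[-0.7219]
Step 2: x=[4.6741] v=[-1.3817]
Step 3: x=[4.1934] v=[-1.9228]
Step 4: x=[3.6187] v=[-2.2987]
Step 5: x=[2.9995] v=[-2.4770]
Step 6: x=[2.3889] v=[-2.4425]
Step 7: x=[1.8394] v=[-2.1981]
Step 8: x=[1.3982] v=[-1.7648]
Step 9: x=[1.1033] v=[-1.1798]
Step 10: x=[0.9800] v=[-0.4934]
Step 11: x=[1.0389] v=[0.2354]
First v>=0 after going negative at step 11, time=2.7500

Answer: 2.7500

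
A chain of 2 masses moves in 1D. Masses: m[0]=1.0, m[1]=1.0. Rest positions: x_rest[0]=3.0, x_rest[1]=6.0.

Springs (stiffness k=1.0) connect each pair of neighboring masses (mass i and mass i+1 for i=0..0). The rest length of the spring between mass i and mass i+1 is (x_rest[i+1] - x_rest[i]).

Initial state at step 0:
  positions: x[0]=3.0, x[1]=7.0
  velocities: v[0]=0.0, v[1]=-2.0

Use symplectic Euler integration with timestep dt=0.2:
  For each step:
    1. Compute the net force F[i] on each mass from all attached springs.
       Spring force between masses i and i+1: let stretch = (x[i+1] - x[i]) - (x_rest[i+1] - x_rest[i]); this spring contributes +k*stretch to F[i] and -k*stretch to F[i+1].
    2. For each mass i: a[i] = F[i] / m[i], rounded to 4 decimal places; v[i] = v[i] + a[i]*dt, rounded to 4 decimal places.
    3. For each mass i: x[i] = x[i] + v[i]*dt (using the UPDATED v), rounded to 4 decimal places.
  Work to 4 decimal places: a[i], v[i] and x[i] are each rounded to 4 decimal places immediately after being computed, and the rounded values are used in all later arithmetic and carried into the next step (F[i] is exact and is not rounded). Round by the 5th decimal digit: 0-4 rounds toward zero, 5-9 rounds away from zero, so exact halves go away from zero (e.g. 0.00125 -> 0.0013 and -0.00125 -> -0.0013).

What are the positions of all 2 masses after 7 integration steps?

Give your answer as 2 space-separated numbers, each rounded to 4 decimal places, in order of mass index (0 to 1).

Answer: 3.0207 4.1793

Derivation:
Step 0: x=[3.0000 7.0000] v=[0.0000 -2.0000]
Step 1: x=[3.0400 6.5600] v=[0.2000 -2.2000]
Step 2: x=[3.1008 6.0992] v=[0.3040 -2.3040]
Step 3: x=[3.1615 5.6385] v=[0.3037 -2.3037]
Step 4: x=[3.2013 5.1987] v=[0.1991 -2.1991]
Step 5: x=[3.2010 4.7990] v=[-0.0014 -1.9986]
Step 6: x=[3.1446 4.4554] v=[-0.2818 -1.7182]
Step 7: x=[3.0207 4.1793] v=[-0.6196 -1.3804]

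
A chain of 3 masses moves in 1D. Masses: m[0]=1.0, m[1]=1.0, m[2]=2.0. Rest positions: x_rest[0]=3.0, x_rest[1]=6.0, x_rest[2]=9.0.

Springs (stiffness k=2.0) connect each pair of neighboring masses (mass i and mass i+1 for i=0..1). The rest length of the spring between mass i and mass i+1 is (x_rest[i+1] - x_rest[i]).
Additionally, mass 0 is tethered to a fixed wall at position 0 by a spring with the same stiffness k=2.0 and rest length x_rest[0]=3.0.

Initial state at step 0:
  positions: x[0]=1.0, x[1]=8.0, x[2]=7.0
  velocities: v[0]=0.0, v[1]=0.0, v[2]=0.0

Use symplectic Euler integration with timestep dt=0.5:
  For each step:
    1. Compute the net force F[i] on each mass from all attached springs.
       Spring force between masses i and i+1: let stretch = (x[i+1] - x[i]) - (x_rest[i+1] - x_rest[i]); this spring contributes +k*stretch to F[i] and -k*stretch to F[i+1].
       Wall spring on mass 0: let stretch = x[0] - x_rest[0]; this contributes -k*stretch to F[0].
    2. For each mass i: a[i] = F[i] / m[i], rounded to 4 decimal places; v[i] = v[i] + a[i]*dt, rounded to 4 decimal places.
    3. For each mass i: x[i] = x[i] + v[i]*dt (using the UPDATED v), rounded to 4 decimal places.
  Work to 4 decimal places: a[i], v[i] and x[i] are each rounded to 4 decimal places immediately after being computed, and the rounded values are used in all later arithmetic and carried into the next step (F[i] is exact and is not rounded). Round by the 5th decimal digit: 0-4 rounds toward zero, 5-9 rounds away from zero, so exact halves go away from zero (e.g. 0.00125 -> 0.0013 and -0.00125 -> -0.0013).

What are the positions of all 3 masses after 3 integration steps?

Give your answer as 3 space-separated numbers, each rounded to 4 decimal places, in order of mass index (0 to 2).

Step 0: x=[1.0000 8.0000 7.0000] v=[0.0000 0.0000 0.0000]
Step 1: x=[4.0000 4.0000 8.0000] v=[6.0000 -8.0000 2.0000]
Step 2: x=[5.0000 2.0000 8.7500] v=[2.0000 -4.0000 1.5000]
Step 3: x=[2.0000 4.8750 8.5625] v=[-6.0000 5.7500 -0.3750]

Answer: 2.0000 4.8750 8.5625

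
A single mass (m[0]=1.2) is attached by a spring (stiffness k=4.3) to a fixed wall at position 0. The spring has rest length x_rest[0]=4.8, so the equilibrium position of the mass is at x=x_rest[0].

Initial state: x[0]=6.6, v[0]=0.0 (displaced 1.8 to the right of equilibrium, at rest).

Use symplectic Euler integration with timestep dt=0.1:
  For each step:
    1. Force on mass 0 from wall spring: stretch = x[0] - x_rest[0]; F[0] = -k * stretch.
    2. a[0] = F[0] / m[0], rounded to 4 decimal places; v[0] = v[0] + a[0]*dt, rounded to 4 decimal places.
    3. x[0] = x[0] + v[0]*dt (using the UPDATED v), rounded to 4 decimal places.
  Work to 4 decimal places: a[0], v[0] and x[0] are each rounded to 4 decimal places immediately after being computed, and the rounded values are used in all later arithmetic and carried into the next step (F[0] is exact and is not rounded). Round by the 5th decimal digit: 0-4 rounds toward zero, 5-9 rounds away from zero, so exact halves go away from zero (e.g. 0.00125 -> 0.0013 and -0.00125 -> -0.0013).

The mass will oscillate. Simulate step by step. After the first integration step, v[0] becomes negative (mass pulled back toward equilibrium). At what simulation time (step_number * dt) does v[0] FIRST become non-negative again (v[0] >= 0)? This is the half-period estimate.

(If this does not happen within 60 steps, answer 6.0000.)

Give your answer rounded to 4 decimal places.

Answer: 1.7000

Derivation:
Step 0: x=[6.6000] v=[0.0000]
Step 1: x=[6.5355] v=[-0.6450]
Step 2: x=[6.4088] v=[-1.2669]
Step 3: x=[6.2245] v=[-1.8434]
Step 4: x=[5.9891] v=[-2.3539]
Step 5: x=[5.7111] v=[-2.7800]
Step 6: x=[5.4005] v=[-3.1065]
Step 7: x=[5.0683] v=[-3.3217]
Step 8: x=[4.7265] v=[-3.4178]
Step 9: x=[4.3874] v=[-3.3915]
Step 10: x=[4.0630] v=[-3.2437]
Step 11: x=[3.7650] v=[-2.9796]
Step 12: x=[3.5041] v=[-2.6087]
Step 13: x=[3.2897] v=[-2.1443]
Step 14: x=[3.1294] v=[-1.6031]
Step 15: x=[3.0290] v=[-1.0045]
Step 16: x=[2.9920] v=[-0.3699]
Step 17: x=[3.0198] v=[0.2780]
First v>=0 after going negative at step 17, time=1.7000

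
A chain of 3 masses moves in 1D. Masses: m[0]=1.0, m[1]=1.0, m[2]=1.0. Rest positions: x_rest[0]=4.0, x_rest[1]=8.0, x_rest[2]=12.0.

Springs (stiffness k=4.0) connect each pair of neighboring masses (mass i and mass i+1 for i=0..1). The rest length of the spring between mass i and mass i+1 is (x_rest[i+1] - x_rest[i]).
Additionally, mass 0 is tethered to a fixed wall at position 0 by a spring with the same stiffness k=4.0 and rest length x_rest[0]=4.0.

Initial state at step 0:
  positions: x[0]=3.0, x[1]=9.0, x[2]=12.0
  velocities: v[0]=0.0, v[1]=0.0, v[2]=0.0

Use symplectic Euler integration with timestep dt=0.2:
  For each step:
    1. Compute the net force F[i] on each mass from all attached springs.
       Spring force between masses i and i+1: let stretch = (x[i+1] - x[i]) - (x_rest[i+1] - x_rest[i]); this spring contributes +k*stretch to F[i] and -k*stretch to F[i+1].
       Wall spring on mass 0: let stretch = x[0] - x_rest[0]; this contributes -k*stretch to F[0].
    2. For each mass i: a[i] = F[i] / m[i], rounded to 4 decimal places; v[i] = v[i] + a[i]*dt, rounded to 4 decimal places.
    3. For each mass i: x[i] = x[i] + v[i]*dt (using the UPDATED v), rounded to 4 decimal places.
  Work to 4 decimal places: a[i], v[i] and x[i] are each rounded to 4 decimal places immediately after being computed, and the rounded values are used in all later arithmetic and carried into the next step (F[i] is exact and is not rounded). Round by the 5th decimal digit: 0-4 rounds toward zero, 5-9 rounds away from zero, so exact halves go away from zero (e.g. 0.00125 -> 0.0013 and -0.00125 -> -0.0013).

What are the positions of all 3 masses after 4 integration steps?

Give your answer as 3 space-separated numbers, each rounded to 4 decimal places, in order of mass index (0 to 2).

Answer: 5.0885 7.1646 12.4346

Derivation:
Step 0: x=[3.0000 9.0000 12.0000] v=[0.0000 0.0000 0.0000]
Step 1: x=[3.4800 8.5200 12.1600] v=[2.4000 -2.4000 0.8000]
Step 2: x=[4.2096 7.8160 12.3776] v=[3.6480 -3.5200 1.0880]
Step 3: x=[4.8427 7.2648 12.5053] v=[3.1654 -2.7558 0.6387]
Step 4: x=[5.0885 7.1646 12.4346] v=[1.2289 -0.5011 -0.3537]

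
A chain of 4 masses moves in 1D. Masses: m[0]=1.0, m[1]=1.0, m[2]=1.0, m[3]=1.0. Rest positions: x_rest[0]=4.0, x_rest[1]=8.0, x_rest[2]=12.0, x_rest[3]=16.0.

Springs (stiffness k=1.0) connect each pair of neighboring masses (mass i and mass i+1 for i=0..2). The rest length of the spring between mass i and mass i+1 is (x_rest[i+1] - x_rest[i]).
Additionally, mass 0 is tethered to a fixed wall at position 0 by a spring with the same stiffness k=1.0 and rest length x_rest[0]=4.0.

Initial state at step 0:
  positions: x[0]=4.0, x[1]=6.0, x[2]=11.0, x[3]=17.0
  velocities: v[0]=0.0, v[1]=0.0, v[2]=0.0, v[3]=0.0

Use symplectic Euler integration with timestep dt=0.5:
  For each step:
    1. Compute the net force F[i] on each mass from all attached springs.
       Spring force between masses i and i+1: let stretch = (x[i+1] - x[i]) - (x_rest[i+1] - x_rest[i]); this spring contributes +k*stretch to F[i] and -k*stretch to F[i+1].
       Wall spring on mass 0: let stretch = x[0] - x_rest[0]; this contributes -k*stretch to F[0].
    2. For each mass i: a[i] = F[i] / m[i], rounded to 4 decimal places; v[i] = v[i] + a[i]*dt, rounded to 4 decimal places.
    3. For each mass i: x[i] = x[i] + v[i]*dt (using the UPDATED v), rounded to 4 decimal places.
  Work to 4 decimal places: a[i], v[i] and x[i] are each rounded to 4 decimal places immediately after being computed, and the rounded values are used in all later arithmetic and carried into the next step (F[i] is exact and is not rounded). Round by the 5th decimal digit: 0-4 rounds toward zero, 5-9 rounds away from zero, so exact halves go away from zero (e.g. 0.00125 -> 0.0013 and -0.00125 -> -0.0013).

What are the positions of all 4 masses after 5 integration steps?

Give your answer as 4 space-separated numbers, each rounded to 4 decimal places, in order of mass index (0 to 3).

Answer: 4.6221 8.6759 12.2920 14.4004

Derivation:
Step 0: x=[4.0000 6.0000 11.0000 17.0000] v=[0.0000 0.0000 0.0000 0.0000]
Step 1: x=[3.5000 6.7500 11.2500 16.5000] v=[-1.0000 1.5000 0.5000 -1.0000]
Step 2: x=[2.9375 7.8125 11.6875 15.6875] v=[-1.1250 2.1250 0.8750 -1.6250]
Step 3: x=[2.8594 8.6250 12.1563 14.8750] v=[-0.1563 1.6250 0.9375 -1.6250]
Step 4: x=[3.5078 8.8790 12.4219 14.3828] v=[1.2968 0.5079 0.5312 -0.9844]
Step 5: x=[4.6221 8.6759 12.2920 14.4004] v=[2.2285 -0.4063 -0.2598 0.0352]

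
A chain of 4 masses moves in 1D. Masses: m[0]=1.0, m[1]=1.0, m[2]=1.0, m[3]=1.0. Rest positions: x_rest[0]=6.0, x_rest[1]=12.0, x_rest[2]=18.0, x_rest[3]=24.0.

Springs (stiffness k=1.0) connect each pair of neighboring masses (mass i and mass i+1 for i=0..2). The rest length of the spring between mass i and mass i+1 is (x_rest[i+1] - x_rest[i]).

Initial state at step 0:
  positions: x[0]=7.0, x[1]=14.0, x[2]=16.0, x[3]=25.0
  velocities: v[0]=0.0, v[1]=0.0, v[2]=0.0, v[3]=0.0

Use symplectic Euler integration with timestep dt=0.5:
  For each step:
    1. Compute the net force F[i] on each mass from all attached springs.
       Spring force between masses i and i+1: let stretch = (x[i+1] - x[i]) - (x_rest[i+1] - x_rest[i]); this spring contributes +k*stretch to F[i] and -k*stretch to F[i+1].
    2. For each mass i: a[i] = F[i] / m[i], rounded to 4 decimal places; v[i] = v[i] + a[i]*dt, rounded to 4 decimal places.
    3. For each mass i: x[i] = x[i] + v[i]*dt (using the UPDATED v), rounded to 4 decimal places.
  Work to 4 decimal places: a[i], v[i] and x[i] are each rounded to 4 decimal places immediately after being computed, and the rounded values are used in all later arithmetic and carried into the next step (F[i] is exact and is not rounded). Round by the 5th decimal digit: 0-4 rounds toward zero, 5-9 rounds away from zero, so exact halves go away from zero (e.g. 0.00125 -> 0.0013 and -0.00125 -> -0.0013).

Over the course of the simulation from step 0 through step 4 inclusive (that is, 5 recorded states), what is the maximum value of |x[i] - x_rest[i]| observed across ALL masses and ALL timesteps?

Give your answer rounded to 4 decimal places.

Step 0: x=[7.0000 14.0000 16.0000 25.0000] v=[0.0000 0.0000 0.0000 0.0000]
Step 1: x=[7.2500 12.7500 17.7500 24.2500] v=[0.5000 -2.5000 3.5000 -1.5000]
Step 2: x=[7.3750 11.3750 19.8750 23.3750] v=[0.2500 -2.7500 4.2500 -1.7500]
Step 3: x=[7.0000 11.1250 20.7500 23.1250] v=[-0.7500 -0.5000 1.7500 -0.5000]
Step 4: x=[6.1563 12.2500 19.8125 23.7813] v=[-1.6875 2.2500 -1.8750 1.3125]
Max displacement = 2.7500

Answer: 2.7500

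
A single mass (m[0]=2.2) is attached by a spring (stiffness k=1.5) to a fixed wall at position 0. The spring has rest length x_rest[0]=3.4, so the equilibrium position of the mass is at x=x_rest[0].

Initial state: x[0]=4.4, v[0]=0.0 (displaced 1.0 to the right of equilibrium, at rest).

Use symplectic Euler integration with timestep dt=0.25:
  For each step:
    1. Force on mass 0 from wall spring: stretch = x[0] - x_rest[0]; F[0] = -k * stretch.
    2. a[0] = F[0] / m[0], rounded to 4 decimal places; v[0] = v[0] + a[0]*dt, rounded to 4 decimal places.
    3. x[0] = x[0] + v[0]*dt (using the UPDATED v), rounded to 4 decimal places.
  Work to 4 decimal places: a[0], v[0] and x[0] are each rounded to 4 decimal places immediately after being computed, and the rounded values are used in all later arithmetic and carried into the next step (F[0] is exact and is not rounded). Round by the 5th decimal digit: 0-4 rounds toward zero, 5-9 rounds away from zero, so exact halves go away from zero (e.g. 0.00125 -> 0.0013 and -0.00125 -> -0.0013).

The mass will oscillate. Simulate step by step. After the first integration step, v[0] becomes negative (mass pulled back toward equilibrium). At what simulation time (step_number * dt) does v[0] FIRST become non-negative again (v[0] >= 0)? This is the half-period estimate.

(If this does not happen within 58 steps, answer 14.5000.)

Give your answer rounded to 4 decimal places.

Step 0: x=[4.4000] v=[0.0000]
Step 1: x=[4.3574] v=[-0.1705]
Step 2: x=[4.2740] v=[-0.3337]
Step 3: x=[4.1533] v=[-0.4827]
Step 4: x=[4.0005] v=[-0.6111]
Step 5: x=[3.8221] v=[-0.7135]
Step 6: x=[3.6257] v=[-0.7855]
Step 7: x=[3.4197] v=[-0.8240]
Step 8: x=[3.2129] v=[-0.8274]
Step 9: x=[3.0140] v=[-0.7955]
Step 10: x=[2.8316] v=[-0.7297]
Step 11: x=[2.6734] v=[-0.6328]
Step 12: x=[2.5462] v=[-0.5090]
Step 13: x=[2.4553] v=[-0.3635]
Step 14: x=[2.4047] v=[-0.2025]
Step 15: x=[2.3965] v=[-0.0329]
Step 16: x=[2.4311] v=[0.1382]
First v>=0 after going negative at step 16, time=4.0000

Answer: 4.0000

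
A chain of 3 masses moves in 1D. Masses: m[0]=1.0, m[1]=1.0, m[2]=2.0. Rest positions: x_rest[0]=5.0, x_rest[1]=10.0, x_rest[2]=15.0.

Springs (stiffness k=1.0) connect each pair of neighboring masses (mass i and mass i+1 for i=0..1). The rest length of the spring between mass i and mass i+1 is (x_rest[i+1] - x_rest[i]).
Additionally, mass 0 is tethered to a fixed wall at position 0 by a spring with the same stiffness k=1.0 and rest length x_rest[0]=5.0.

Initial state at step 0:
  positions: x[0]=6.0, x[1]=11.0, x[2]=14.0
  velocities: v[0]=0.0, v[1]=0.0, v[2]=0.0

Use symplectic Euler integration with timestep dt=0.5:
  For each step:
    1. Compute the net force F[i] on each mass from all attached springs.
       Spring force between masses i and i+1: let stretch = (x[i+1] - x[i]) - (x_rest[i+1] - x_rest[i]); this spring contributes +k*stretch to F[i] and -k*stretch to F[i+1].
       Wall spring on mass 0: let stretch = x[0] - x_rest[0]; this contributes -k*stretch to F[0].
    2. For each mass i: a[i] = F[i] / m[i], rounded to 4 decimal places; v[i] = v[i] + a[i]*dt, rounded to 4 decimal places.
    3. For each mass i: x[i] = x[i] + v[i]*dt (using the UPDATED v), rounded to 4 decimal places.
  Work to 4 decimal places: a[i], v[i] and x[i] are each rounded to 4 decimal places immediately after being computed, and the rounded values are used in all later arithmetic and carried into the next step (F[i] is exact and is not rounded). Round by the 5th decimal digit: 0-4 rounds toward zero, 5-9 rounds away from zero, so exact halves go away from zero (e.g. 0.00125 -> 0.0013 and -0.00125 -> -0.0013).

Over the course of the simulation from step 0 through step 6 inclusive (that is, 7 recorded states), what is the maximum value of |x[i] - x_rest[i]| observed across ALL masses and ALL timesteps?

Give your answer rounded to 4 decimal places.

Step 0: x=[6.0000 11.0000 14.0000] v=[0.0000 0.0000 0.0000]
Step 1: x=[5.7500 10.5000 14.2500] v=[-0.5000 -1.0000 0.5000]
Step 2: x=[5.2500 9.7500 14.6563] v=[-1.0000 -1.5000 0.8125]
Step 3: x=[4.5625 9.1016 15.0743] v=[-1.3750 -1.2969 0.8360]
Step 4: x=[3.8692 8.8116 15.3707] v=[-1.3867 -0.5801 0.5928]
Step 5: x=[3.4442 8.9258 15.4722] v=[-0.8501 0.2283 0.2030]
Step 6: x=[3.5285 9.3062 15.3804] v=[0.1686 0.7607 -0.1836]
Max displacement = 1.5558

Answer: 1.5558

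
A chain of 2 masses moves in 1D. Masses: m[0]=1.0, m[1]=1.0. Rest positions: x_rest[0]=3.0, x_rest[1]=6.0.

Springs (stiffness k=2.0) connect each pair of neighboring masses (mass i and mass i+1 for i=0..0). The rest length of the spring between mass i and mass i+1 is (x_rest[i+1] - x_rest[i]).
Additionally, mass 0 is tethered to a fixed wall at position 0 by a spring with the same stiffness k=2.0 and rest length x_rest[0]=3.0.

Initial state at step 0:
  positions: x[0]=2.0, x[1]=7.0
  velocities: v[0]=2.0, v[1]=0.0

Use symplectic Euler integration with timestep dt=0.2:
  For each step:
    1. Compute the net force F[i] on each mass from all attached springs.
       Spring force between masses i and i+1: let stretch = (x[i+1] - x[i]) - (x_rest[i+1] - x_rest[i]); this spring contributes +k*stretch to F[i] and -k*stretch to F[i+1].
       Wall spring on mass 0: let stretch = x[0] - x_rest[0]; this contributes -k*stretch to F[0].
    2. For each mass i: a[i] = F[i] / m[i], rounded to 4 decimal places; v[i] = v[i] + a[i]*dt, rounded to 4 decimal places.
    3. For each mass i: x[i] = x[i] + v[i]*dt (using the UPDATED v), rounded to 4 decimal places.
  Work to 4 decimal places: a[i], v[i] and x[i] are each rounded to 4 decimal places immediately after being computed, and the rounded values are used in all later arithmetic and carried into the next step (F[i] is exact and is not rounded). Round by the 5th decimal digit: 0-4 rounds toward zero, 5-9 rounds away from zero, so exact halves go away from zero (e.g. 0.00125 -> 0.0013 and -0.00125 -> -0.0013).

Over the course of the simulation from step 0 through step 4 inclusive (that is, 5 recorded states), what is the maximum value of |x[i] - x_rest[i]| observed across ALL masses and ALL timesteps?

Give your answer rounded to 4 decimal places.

Answer: 1.7392

Derivation:
Step 0: x=[2.0000 7.0000] v=[2.0000 0.0000]
Step 1: x=[2.6400 6.8400] v=[3.2000 -0.8000]
Step 2: x=[3.4048 6.5840] v=[3.8240 -1.2800]
Step 3: x=[4.1516 6.3137] v=[3.7338 -1.3517]
Step 4: x=[4.7392 6.1104] v=[2.9380 -1.0165]
Max displacement = 1.7392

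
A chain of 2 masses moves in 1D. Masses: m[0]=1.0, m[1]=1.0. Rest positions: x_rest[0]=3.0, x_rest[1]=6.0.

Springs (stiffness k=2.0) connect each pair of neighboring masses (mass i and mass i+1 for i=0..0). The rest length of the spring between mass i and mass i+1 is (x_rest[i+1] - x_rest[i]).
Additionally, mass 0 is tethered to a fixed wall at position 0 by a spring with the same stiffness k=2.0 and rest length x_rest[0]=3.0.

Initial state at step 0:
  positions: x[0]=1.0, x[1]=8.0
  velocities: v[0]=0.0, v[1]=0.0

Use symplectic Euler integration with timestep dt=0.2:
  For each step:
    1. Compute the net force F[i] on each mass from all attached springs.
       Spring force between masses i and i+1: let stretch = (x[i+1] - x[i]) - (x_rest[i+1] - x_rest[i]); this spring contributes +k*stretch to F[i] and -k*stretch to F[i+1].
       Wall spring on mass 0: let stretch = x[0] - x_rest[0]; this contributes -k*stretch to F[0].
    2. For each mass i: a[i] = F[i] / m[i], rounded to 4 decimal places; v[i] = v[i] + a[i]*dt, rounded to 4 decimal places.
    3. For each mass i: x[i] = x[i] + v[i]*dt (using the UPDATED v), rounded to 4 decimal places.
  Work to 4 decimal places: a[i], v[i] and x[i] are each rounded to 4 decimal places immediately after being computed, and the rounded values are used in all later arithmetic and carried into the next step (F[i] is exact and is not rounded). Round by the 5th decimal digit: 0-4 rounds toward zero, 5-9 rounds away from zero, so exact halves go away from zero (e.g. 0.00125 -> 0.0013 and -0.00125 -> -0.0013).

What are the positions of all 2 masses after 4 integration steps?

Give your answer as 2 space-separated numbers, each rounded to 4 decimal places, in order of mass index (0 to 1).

Answer: 4.4100 5.6696

Derivation:
Step 0: x=[1.0000 8.0000] v=[0.0000 0.0000]
Step 1: x=[1.4800 7.6800] v=[2.4000 -1.6000]
Step 2: x=[2.3376 7.1040] v=[4.2880 -2.8800]
Step 3: x=[3.3895 6.3867] v=[5.2595 -3.5866]
Step 4: x=[4.4100 5.6696] v=[5.1026 -3.5855]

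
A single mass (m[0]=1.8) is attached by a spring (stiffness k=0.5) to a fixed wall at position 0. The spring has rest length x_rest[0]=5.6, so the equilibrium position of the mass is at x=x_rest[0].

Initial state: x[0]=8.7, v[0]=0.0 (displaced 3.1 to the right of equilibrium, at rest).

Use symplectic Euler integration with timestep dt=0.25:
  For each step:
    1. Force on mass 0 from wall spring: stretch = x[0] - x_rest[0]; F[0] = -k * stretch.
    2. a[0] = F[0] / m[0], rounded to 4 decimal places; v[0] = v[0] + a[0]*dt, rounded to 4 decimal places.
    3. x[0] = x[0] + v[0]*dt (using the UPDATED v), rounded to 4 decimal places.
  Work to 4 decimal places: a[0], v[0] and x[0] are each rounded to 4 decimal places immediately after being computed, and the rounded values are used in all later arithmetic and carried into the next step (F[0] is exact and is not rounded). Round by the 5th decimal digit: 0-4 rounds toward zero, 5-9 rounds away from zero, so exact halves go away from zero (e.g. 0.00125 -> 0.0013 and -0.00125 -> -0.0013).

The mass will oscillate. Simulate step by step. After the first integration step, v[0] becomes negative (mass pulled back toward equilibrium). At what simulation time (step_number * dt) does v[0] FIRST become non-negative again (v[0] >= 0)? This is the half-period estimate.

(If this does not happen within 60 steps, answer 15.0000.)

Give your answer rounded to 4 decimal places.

Answer: 6.0000

Derivation:
Step 0: x=[8.7000] v=[0.0000]
Step 1: x=[8.6462] v=[-0.2153]
Step 2: x=[8.5395] v=[-0.4269]
Step 3: x=[8.3818] v=[-0.6310]
Step 4: x=[8.1758] v=[-0.8242]
Step 5: x=[7.9250] v=[-1.0031]
Step 6: x=[7.6339] v=[-1.1646]
Step 7: x=[7.3074] v=[-1.3059]
Step 8: x=[6.9513] v=[-1.4245]
Step 9: x=[6.5717] v=[-1.5184]
Step 10: x=[6.1752] v=[-1.5859]
Step 11: x=[5.7687] v=[-1.6259]
Step 12: x=[5.3593] v=[-1.6376]
Step 13: x=[4.9541] v=[-1.6209]
Step 14: x=[4.5601] v=[-1.5761]
Step 15: x=[4.1841] v=[-1.5039]
Step 16: x=[3.8327] v=[-1.4056]
Step 17: x=[3.5120] v=[-1.2829]
Step 18: x=[3.2275] v=[-1.1379]
Step 19: x=[2.9842] v=[-0.9732]
Step 20: x=[2.7863] v=[-0.7916]
Step 21: x=[2.6373] v=[-0.5962]
Step 22: x=[2.5397] v=[-0.3905]
Step 23: x=[2.4952] v=[-0.1780]
Step 24: x=[2.5046] v=[0.0376]
First v>=0 after going negative at step 24, time=6.0000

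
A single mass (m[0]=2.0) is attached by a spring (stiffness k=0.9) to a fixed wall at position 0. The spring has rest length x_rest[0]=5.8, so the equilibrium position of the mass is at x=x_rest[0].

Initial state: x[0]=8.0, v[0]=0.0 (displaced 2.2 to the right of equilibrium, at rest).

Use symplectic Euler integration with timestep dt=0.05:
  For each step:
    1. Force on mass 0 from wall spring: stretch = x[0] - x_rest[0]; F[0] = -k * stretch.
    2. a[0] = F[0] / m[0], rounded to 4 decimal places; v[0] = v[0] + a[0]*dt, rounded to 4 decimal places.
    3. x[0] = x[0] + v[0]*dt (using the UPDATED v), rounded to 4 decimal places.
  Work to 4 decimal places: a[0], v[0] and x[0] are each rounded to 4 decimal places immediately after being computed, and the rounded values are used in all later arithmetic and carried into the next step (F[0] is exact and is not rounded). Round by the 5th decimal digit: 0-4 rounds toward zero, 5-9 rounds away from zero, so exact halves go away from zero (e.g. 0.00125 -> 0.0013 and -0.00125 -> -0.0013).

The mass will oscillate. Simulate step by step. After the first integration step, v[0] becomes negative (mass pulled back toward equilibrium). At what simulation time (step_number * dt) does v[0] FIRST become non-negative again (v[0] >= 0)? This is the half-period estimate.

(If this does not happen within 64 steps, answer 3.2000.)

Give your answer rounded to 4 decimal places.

Step 0: x=[8.0000] v=[0.0000]
Step 1: x=[7.9975] v=[-0.0495]
Step 2: x=[7.9926] v=[-0.0989]
Step 3: x=[7.9852] v=[-0.1482]
Step 4: x=[7.9753] v=[-0.1974]
Step 5: x=[7.9630] v=[-0.2463]
Step 6: x=[7.9483] v=[-0.2950]
Step 7: x=[7.9311] v=[-0.3433]
Step 8: x=[7.9115] v=[-0.3913]
Step 9: x=[7.8896] v=[-0.4388]
Step 10: x=[7.8653] v=[-0.4858]
Step 11: x=[7.8387] v=[-0.5323]
Step 12: x=[7.8098] v=[-0.5782]
Step 13: x=[7.7786] v=[-0.6234]
Step 14: x=[7.7452] v=[-0.6679]
Step 15: x=[7.7096] v=[-0.7117]
Step 16: x=[7.6719] v=[-0.7547]
Step 17: x=[7.6321] v=[-0.7968]
Step 18: x=[7.5902] v=[-0.8380]
Step 19: x=[7.5463] v=[-0.8783]
Step 20: x=[7.5004] v=[-0.9176]
Step 21: x=[7.4526] v=[-0.9559]
Step 22: x=[7.4029] v=[-0.9931]
Step 23: x=[7.3514] v=[-1.0292]
Step 24: x=[7.2982] v=[-1.0641]
Step 25: x=[7.2433] v=[-1.0978]
Step 26: x=[7.1868] v=[-1.1303]
Step 27: x=[7.1287] v=[-1.1615]
Step 28: x=[7.0691] v=[-1.1914]
Step 29: x=[7.0081] v=[-1.2200]
Step 30: x=[6.9457] v=[-1.2472]
Step 31: x=[6.8821] v=[-1.2730]
Step 32: x=[6.8172] v=[-1.2973]
Step 33: x=[6.7512] v=[-1.3202]
Step 34: x=[6.6841] v=[-1.3416]
Step 35: x=[6.6160] v=[-1.3615]
Step 36: x=[6.5470] v=[-1.3799]
Step 37: x=[6.4772] v=[-1.3967]
Step 38: x=[6.4066] v=[-1.4119]
Step 39: x=[6.3353] v=[-1.4256]
Step 40: x=[6.2634] v=[-1.4376]
Step 41: x=[6.1910] v=[-1.4480]
Step 42: x=[6.1182] v=[-1.4568]
Step 43: x=[6.0450] v=[-1.4640]
Step 44: x=[5.9715] v=[-1.4695]
Step 45: x=[5.8978] v=[-1.4734]
Step 46: x=[5.8240] v=[-1.4756]
Step 47: x=[5.7502] v=[-1.4761]
Step 48: x=[5.6765] v=[-1.4750]
Step 49: x=[5.6029] v=[-1.4722]
Step 50: x=[5.5295] v=[-1.4678]
Step 51: x=[5.4564] v=[-1.4617]
Step 52: x=[5.3837] v=[-1.4540]
Step 53: x=[5.3115] v=[-1.4446]
Step 54: x=[5.2398] v=[-1.4336]
Step 55: x=[5.1688] v=[-1.4210]
Step 56: x=[5.0985] v=[-1.4068]
Step 57: x=[5.0290] v=[-1.3910]
Step 58: x=[4.9603] v=[-1.3737]
Step 59: x=[4.8926] v=[-1.3548]
Step 60: x=[4.8259] v=[-1.3344]
Step 61: x=[4.7603] v=[-1.3125]
Step 62: x=[4.6958] v=[-1.2891]
Step 63: x=[4.6326] v=[-1.2643]
Step 64: x=[4.5707] v=[-1.2380]
v[0] did not become non-negative within 64 steps; using fallback time=3.2000

Answer: 3.2000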